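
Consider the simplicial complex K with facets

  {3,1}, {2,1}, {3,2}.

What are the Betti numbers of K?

Take the total order 1 < 2 < 3 on the vertex set. Then K (dimension 1) consists of the simplices:

  0-simplices (3): [1], [2], [3]
  1-simplices (3): [1,2], [1,3], [2,3]

giving chain groups C_0 ≅ Z^3, C_1 ≅ Z^3.

∂_1: C_1 → C_0 maps an edge to its endpoints' difference, ∂[p,q] = q − p.
The resulting 3×3 matrix has rank 2, and its Smith normal form has invariant factors (1,1).

Now H_k = ker ∂_k / im ∂_{k+1}, so:

  H_0: rank C_0 − rank ∂_1 = 3 − 2 = 1, and the invariant factors of ∂_1 are all 1, so H_0 ≅ Z.
  H_1: rank ker ∂_1 − rank ∂_2 = (3 − 2) − 0 = 1, and there is no ∂_2, so H_1 ≅ Z.

As a check, the Euler characteristic is 3 − 3 = 0, which agrees with 1 − 1 = 0.
(K is a triangulation of the circle S^1.)

Hence the Betti numbers are b_0 = 1, b_1 = 1.

b_0 = 1, b_1 = 1.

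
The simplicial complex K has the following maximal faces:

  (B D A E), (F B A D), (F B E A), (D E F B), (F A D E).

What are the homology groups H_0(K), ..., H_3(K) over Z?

Fix the vertex order A < B < D < E < F and write every simplex with vertices in increasing order. Then dim K = 3 and the simplices of K are:

  0-simplices (5): A, B, D, E, F
  1-simplices (10): AB, AD, AE, AF, BD, BE, BF, DE, DF, EF
  2-simplices (10): ABD, ABE, ABF, ADE, ADF, AEF, BDE, BDF, BEF, DEF
  3-simplices (5): ABDE, ABDF, ABEF, ADEF, BDEF

giving chain groups C_0 ≅ Z^5, C_1 ≅ Z^10, C_2 ≅ Z^10, C_3 ≅ Z^5.

The boundary map ∂_1: C_1 → C_0 sends each edge [p,q] (with p < q) to q − p. For instance
  ∂BF = F − B.
The 5×10 boundary matrix has rank 4 and Smith normal form diag(1,1,1,1).

The boundary map ∂_2: C_2 → C_1 maps a triangle to the signed sum of its edges. For instance
  ∂BEF = EF − BF + BE,
  ∂BDF = DF − BF + BD.
The resulting 10×10 matrix has rank 6, and its Smith normal form has invariant factors (1,1,1,1,1,1).

∂_3: C_3 → C_2 sends each 3-simplex σ to the alternating sum Σ_i (−1)^i (σ with its i-th vertex removed). For instance
  ∂ABDF = BDF − ADF + ABF − ABD,
  ∂ADEF = DEF − AEF + ADF − ADE.
The resulting 10×5 matrix has rank 4, and its Smith normal form has invariant factors (1,1,1,1).

Computing H_k = (kernel of ∂_k) / (image of ∂_{k+1}):

  H_0: rank C_0 − rank ∂_1 = 5 − 4 = 1, and the invariant factors of ∂_1 are all 1, so H_0 = Z.
  H_1: rank ker ∂_1 − rank ∂_2 = (10 − 4) − 6 = 0, and the invariant factors of ∂_2 are all 1, so H_1 = 0.
  H_2: rank ker ∂_2 − rank ∂_3 = (10 − 6) − 4 = 0, and the invariant factors of ∂_3 are all 1, so H_2 = 0.
  H_3: rank ker ∂_3 − rank ∂_4 = (5 − 4) − 0 = 1, and there is no ∂_4, so H_3 = Z.

H_0 ≅ Z,  H_1 = 0,  H_2 = 0,  H_3 ≅ Z.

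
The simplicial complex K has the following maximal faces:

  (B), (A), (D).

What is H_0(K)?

H_0 ≅ Z^3.

Fix the vertex order A < B < D and write every simplex with vertices in increasing order. Then dim K = 0 and the simplices of K are:

  0-simplices (3): A, B, D

so the chain groups are C_0 ≅ Z^3.

Now H_k = ker ∂_k / im ∂_{k+1}, so:

  H_0: rank C_0 − rank ∂_1 = 3 − 0 = 3, and there is no ∂_1, so H_0 = Z^3.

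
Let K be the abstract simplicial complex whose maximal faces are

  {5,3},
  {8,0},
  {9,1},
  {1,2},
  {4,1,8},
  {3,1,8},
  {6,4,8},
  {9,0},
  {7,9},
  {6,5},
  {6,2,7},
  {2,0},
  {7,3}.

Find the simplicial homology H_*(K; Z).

H_0 = Z,  H_1 = Z^6,  H_2 = 0.

Fix the vertex order 0 < 1 < 2 < 3 < 4 < 5 < 6 < 7 < 8 < 9 and write every simplex with vertices in increasing order. Then dim K = 2 and the simplices of K are:

  0-simplices (10): [0], [1], [2], [3], [4], [5], [6], [7], [8], [9]
  1-simplices (19): [0,2], [0,8], [0,9], [1,2], [1,3], [1,4], [1,8], [1,9], [2,6], [2,7], [3,5], [3,7], [3,8], [4,6], [4,8], [5,6], [6,7], [6,8], [7,9]
  2-simplices (4): [1,3,8], [1,4,8], [2,6,7], [4,6,8]

so the chain groups are C_0 ≅ Z^10, C_1 ≅ Z^19, C_2 ≅ Z^4.

∂_1: C_1 → C_0 maps an edge to its endpoints' difference, ∂[p,q] = q − p. For instance
  ∂[6,8] = [8] − [6].
As a 10×19 matrix over Z this has rank 9, with invariant factors (1,1,1,1,1,1,1,1,1).

The boundary map ∂_2: C_2 → C_1 maps a triangle to the signed sum of its edges. For instance
  ∂[4,6,8] = [6,8] − [4,8] + [4,6],
  ∂[1,4,8] = [4,8] − [1,8] + [1,4].
As a 19×4 matrix over Z this has rank 4, with invariant factors (1,1,1,1).

Now H_k = ker ∂_k / im ∂_{k+1}, so:

  H_0: rank C_0 − rank ∂_1 = 10 − 9 = 1, and the invariant factors of ∂_1 are all 1, so H_0 = Z.
  H_1: rank ker ∂_1 − rank ∂_2 = (19 − 9) − 4 = 6, and the invariant factors of ∂_2 are all 1, so H_1 = Z^6.
  H_2: rank ker ∂_2 − rank ∂_3 = (4 − 4) − 0 = 0, and there is no ∂_3, so H_2 = 0.

As a check, the Euler characteristic is 10 − 19 + 4 = -5, which agrees with 1 − 6 + 0 = -5.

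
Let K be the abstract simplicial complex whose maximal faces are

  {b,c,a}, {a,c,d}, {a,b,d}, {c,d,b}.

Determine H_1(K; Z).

Fix the vertex order a < b < c < d and write every simplex with vertices in increasing order. Then dim K = 2 and the simplices of K are:

  0-simplices (4): a, b, c, d
  1-simplices (6): ab, ac, ad, bc, bd, cd
  2-simplices (4): abc, abd, acd, bcd

Hence C_0 ≅ Z^4, C_1 ≅ Z^6, C_2 ≅ Z^4.

Boundary ∂_1: C_1 → C_0 sends each edge [p,q] (with p < q) to q − p.
As a 4×6 matrix over Z this has rank 3, with invariant factors (1,1,1).

The boundary map ∂_2: C_2 → C_1 sends each 2-simplex [p,q,r] to [q,r] − [p,r] + [p,q]. For instance
  ∂acd = cd − ad + ac,
  ∂abd = bd − ad + ab.
As a 6×4 matrix over Z this has rank 3, with invariant factors (1,1,1).

Reading off H_k = ker ∂_k / im ∂_{k+1}:

  H_1: rank ker ∂_1 − rank ∂_2 = (6 − 3) − 3 = 0, and the invariant factors of ∂_2 are all 1, so H_1 = 0.

H_1 = 0.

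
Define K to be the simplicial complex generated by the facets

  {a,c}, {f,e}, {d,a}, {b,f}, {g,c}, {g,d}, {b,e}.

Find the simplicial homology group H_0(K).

H_0 = Z^2.

Order the vertices as a < b < c < d < e < f < g. Listing each simplex with vertices in this order, K has dimension 1 with simplices:

  0-simplices (7): a, b, c, d, e, f, g
  1-simplices (7): ac, ad, be, bf, cg, dg, ef

giving chain groups C_0 ≅ Z^7, C_1 ≅ Z^7.

∂_1: C_1 → C_0 maps an edge to its endpoints' difference, ∂[p,q] = q − p.
The 7×7 boundary matrix has rank 5 and Smith normal form diag(1,1,1,1,1).

Now H_k = ker ∂_k / im ∂_{k+1}, so:

  H_0: rank C_0 − rank ∂_1 = 7 − 5 = 2, and the invariant factors of ∂_1 are all 1, so H_0 ≅ Z^2.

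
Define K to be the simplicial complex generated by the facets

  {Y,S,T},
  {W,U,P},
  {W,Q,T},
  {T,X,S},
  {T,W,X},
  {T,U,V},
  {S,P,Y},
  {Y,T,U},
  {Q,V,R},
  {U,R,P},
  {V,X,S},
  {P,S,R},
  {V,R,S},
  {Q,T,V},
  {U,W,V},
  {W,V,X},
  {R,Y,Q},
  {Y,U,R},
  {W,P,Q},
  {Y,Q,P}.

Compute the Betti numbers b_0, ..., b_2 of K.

Order the vertices as P < Q < R < S < T < U < V < W < X < Y. Listing each simplex with vertices in this order, K has dimension 2 with simplices:

  0-simplices (10): P, Q, R, S, T, U, V, W, X, Y
  1-simplices (30): PQ, PR, PS, PU, PW, PY, QR, QT, QV, QW, QY, RS, RU, RV, RY, ST, SV, SX, SY, TU, TV, TW, TX, TY, UV, UW, UY, VW, VX, WX
  2-simplices (20): PQW, PQY, PRS, PRU, PSY, PUW, QRV, QRY, QTV, QTW, RSV, RUY, STX, STY, SVX, TUV, TUY, TWX, UVW, VWX

giving chain groups C_0 ≅ Z^10, C_1 ≅ Z^30, C_2 ≅ Z^20.

The boundary map ∂_1: C_1 → C_0 is given by ∂[p,q] = [q] − [p].
The 10×30 boundary matrix has rank 9 and Smith normal form diag(1,1,1,1,1,1,1,1,1).

∂_2: C_2 → C_1 sends each 2-simplex [p,q,r] to [q,r] − [p,r] + [p,q]. For instance
  ∂UVW = VW − UW + UV,
  ∂QRY = RY − QY + QR.
The 30×20 boundary matrix has rank 20 and Smith normal form diag(1,1,1,1,1,1,1,1,1,1,1,1,1,1,1,1,1,1,1,2).

Reading off H_k = ker ∂_k / im ∂_{k+1}:

  H_0: rank C_0 − rank ∂_1 = 10 − 9 = 1, and the invariant factors of ∂_1 are all 1, so H_0 ≅ Z.
  H_1: rank ker ∂_1 − rank ∂_2 = (30 − 9) − 20 = 1, and ∂_2 has invariant factor 2 > 1, so H_1 ≅ Z ⊕ Z/2.
  H_2: rank ker ∂_2 − rank ∂_3 = (20 − 20) − 0 = 0, and there is no ∂_3, so H_2 ≅ 0.

(K is a triangulation of the Klein bottle.)

Hence the Betti numbers are b_0 = 1, b_1 = 1, b_2 = 0.

b_0 = 1, b_1 = 1, b_2 = 0.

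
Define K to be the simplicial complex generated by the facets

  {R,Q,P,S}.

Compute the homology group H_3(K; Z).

H_3 = 0.

Order the vertices as P < Q < R < S. Listing each simplex with vertices in this order, K has dimension 3 with simplices:

  0-simplices (4): P, Q, R, S
  1-simplices (6): PQ, PR, PS, QR, QS, RS
  2-simplices (4): PQR, PQS, PRS, QRS
  3-simplices (1): PQRS

so the chain groups are C_0 ≅ Z^4, C_1 ≅ Z^6, C_2 ≅ Z^4, C_3 ≅ Z^1.

The boundary map ∂_1: C_1 → C_0 sends each edge [p,q] (with p < q) to q − p.
This gives a 4×6 integer matrix of rank 3; reducing to Smith normal form yields diagonal entries (1,1,1).

The boundary map ∂_2: C_2 → C_1 maps a triangle to the signed sum of its edges. For instance
  ∂PQR = QR − PR + PQ,
  ∂PRS = RS − PS + PR.
The resulting 6×4 matrix has rank 3, and its Smith normal form has invariant factors (1,1,1).

The boundary map ∂_3: C_3 → C_2 sends each 3-simplex σ to the alternating sum Σ_i (−1)^i (σ with its i-th vertex removed). For instance
  ∂PQRS = QRS − PRS + PQS − PQR.
The resulting 4×1 matrix has rank 1, and its Smith normal form has invariant factors (1).

Now H_k = ker ∂_k / im ∂_{k+1}, so:

  H_3: rank ker ∂_3 − rank ∂_4 = (1 − 1) − 0 = 0, and there is no ∂_4, so H_3 = 0.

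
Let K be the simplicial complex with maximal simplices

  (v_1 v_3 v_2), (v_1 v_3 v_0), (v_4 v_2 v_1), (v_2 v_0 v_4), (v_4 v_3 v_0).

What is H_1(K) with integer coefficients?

H_1 ≅ Z.

We work with the vertex ordering v_0 < v_1 < v_2 < v_3 < v_4. The simplices of K, each written with vertices in increasing order, are:

  0-simplices (5): [v_0], [v_1], [v_2], [v_3], [v_4]
  1-simplices (10): [v_0,v_1], [v_0,v_2], [v_0,v_3], [v_0,v_4], [v_1,v_2], [v_1,v_3], [v_1,v_4], [v_2,v_3], [v_2,v_4], [v_3,v_4]
  2-simplices (5): [v_0,v_1,v_3], [v_0,v_2,v_4], [v_0,v_3,v_4], [v_1,v_2,v_3], [v_1,v_2,v_4]

so the chain groups are C_0 ≅ Z^5, C_1 ≅ Z^10, C_2 ≅ Z^5.

∂_1: C_1 → C_0 is given by ∂[p,q] = [q] − [p]. For instance
  ∂[v_1,v_3] = [v_3] − [v_1].
The resulting 5×10 matrix has rank 4, and its Smith normal form has invariant factors (1,1,1,1).

∂_2: C_2 → C_1 maps a triangle to the signed sum of its edges. For instance
  ∂[v_0,v_1,v_3] = [v_1,v_3] − [v_0,v_3] + [v_0,v_1],
  ∂[v_1,v_2,v_4] = [v_2,v_4] − [v_1,v_4] + [v_1,v_2].
This gives a 10×5 integer matrix of rank 5; reducing to Smith normal form yields diagonal entries (1,1,1,1,1).

Computing H_k = (kernel of ∂_k) / (image of ∂_{k+1}):

  H_1: rank ker ∂_1 − rank ∂_2 = (10 − 4) − 5 = 1, and the invariant factors of ∂_2 are all 1, so H_1 ≅ Z.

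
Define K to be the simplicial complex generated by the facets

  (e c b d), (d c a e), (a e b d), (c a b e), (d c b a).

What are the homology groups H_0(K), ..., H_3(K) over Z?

Take the total order a < b < c < d < e on the vertex set. Then K (dimension 3) consists of the simplices:

  0-simplices (5): a, b, c, d, e
  1-simplices (10): ab, ac, ad, ae, bc, bd, be, cd, ce, de
  2-simplices (10): abc, abd, abe, acd, ace, ade, bcd, bce, bde, cde
  3-simplices (5): abcd, abce, abde, acde, bcde

Hence C_0 ≅ Z^5, C_1 ≅ Z^10, C_2 ≅ Z^10, C_3 ≅ Z^5.

The boundary map ∂_1: C_1 → C_0 is given by ∂[p,q] = [q] − [p]. For instance
  ∂de = e − d.
As a 5×10 matrix over Z this has rank 4, with invariant factors (1,1,1,1).

Boundary ∂_2: C_2 → C_1 acts by ∂[p,q,r] = [q,r] − [p,r] + [p,q]. For instance
  ∂ace = ce − ae + ac,
  ∂abd = bd − ad + ab.
As a 10×10 matrix over Z this has rank 6, with invariant factors (1,1,1,1,1,1).

∂_3: C_3 → C_2 sends each 3-simplex σ to the alternating sum Σ_i (−1)^i (σ with its i-th vertex removed). For instance
  ∂abce = bce − ace + abe − abc,
  ∂acde = cde − ade + ace − acd.
This gives a 10×5 integer matrix of rank 4; reducing to Smith normal form yields diagonal entries (1,1,1,1).

Computing H_k = (kernel of ∂_k) / (image of ∂_{k+1}):

  H_0: rank C_0 − rank ∂_1 = 5 − 4 = 1, and the invariant factors of ∂_1 are all 1, so H_0 ≅ Z.
  H_1: rank ker ∂_1 − rank ∂_2 = (10 − 4) − 6 = 0, and the invariant factors of ∂_2 are all 1, so H_1 ≅ 0.
  H_2: rank ker ∂_2 − rank ∂_3 = (10 − 6) − 4 = 0, and the invariant factors of ∂_3 are all 1, so H_2 ≅ 0.
  H_3: rank ker ∂_3 − rank ∂_4 = (5 − 4) − 0 = 1, and there is no ∂_4, so H_3 ≅ Z.

As a check, the Euler characteristic is 5 − 10 + 10 − 5 = 0, which agrees with 1 − 0 + 0 − 1 = 0.

H_0 ≅ Z,  H_1 = 0,  H_2 = 0,  H_3 ≅ Z.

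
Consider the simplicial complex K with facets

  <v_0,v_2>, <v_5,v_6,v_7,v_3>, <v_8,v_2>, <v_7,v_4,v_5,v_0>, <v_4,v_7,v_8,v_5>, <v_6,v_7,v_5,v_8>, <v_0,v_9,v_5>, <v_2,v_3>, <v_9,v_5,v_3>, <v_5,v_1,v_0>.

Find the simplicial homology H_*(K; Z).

H_0 = Z,  H_1 = Z^2,  H_2 = 0,  H_3 = 0.

We work with the vertex ordering v_0 < v_1 < v_2 < v_3 < v_4 < v_5 < v_6 < v_7 < v_8 < v_9. The simplices of K, each written with vertices in increasing order, are:

  0-simplices (10): [v_0], [v_1], [v_2], [v_3], [v_4], [v_5], [v_6], [v_7], [v_8], [v_9]
  1-simplices (23): (23 of them)
  2-simplices (16): (16 of them)
  3-simplices (4): [v_0,v_4,v_5,v_7], [v_3,v_5,v_6,v_7], [v_4,v_5,v_7,v_8], [v_5,v_6,v_7,v_8]

giving chain groups C_0 ≅ Z^10, C_1 ≅ Z^23, C_2 ≅ Z^16, C_3 ≅ Z^4.

The boundary map ∂_1: C_1 → C_0 sends each edge [p,q] (with p < q) to q − p. For instance
  ∂[v_4,v_8] = [v_8] − [v_4].
The 10×23 boundary matrix has rank 9 and Smith normal form diag(1,1,1,1,1,1,1,1,1).

Boundary ∂_2: C_2 → C_1 acts by ∂[p,q,r] = [q,r] − [p,r] + [p,q]. For instance
  ∂[v_0,v_1,v_5] = [v_1,v_5] − [v_0,v_5] + [v_0,v_1],
  ∂[v_4,v_7,v_8] = [v_7,v_8] − [v_4,v_8] + [v_4,v_7].
This gives a 23×16 integer matrix of rank 12; reducing to Smith normal form yields diagonal entries (1,1,1,1,1,1,1,1,1,1,1,1).

The boundary map ∂_3: C_3 → C_2 sends each 3-simplex σ to the alternating sum Σ_i (−1)^i (σ with its i-th vertex removed). For instance
  ∂[v_4,v_5,v_7,v_8] = [v_5,v_7,v_8] − [v_4,v_7,v_8] + [v_4,v_5,v_8] − [v_4,v_5,v_7],
  ∂[v_3,v_5,v_6,v_7] = [v_5,v_6,v_7] − [v_3,v_6,v_7] + [v_3,v_5,v_7] − [v_3,v_5,v_6].
This gives a 16×4 integer matrix of rank 4; reducing to Smith normal form yields diagonal entries (1,1,1,1).

Computing H_k = (kernel of ∂_k) / (image of ∂_{k+1}):

  H_0: rank C_0 − rank ∂_1 = 10 − 9 = 1, and the invariant factors of ∂_1 are all 1, so H_0 ≅ Z.
  H_1: rank ker ∂_1 − rank ∂_2 = (23 − 9) − 12 = 2, and the invariant factors of ∂_2 are all 1, so H_1 ≅ Z^2.
  H_2: rank ker ∂_2 − rank ∂_3 = (16 − 12) − 4 = 0, and the invariant factors of ∂_3 are all 1, so H_2 ≅ 0.
  H_3: rank ker ∂_3 − rank ∂_4 = (4 − 4) − 0 = 0, and there is no ∂_4, so H_3 ≅ 0.

As a check, the Euler characteristic is 10 − 23 + 16 − 4 = -1, which agrees with 1 − 2 + 0 − 0 = -1.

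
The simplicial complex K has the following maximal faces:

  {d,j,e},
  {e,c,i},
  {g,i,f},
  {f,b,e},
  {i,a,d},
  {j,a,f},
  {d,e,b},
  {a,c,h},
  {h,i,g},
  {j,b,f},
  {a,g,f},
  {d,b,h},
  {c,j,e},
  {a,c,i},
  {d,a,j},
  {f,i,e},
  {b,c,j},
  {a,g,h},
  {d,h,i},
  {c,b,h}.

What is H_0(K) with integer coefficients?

H_0 = Z.

Fix the vertex order a < b < c < d < e < f < g < h < i < j and write every simplex with vertices in increasing order. Then dim K = 2 and the simplices of K are:

  0-simplices (10): a, b, c, d, e, f, g, h, i, j
  1-simplices (30): ac, ad, af, ag, ah, ai, aj, bc, bd, be, bf, bh, bj, ce, ch, ci, cj, de, dh, di, dj, ef, ei, ej, fg, fi, fj, gh, gi, hi
  2-simplices (20): ach, aci, adi, adj, afg, afj, agh, bch, bcj, bde, bdh, bef, bfj, cei, cej, dej, dhi, efi, fgi, ghi

so the chain groups are C_0 ≅ Z^10, C_1 ≅ Z^30, C_2 ≅ Z^20.

The boundary map ∂_1: C_1 → C_0 is given by ∂[p,q] = [q] − [p].
The 10×30 boundary matrix has rank 9 and Smith normal form diag(1,1,1,1,1,1,1,1,1).

The boundary map ∂_2: C_2 → C_1 maps a triangle to the signed sum of its edges. For instance
  ∂fgi = gi − fi + fg,
  ∂bde = de − be + bd.
This gives a 30×20 integer matrix of rank 20; reducing to Smith normal form yields diagonal entries (1,1,1,1,1,1,1,1,1,1,1,1,1,1,1,1,1,1,1,2).

Computing H_k = (kernel of ∂_k) / (image of ∂_{k+1}):

  H_0: rank C_0 − rank ∂_1 = 10 − 9 = 1, and the invariant factors of ∂_1 are all 1, so H_0 ≅ Z.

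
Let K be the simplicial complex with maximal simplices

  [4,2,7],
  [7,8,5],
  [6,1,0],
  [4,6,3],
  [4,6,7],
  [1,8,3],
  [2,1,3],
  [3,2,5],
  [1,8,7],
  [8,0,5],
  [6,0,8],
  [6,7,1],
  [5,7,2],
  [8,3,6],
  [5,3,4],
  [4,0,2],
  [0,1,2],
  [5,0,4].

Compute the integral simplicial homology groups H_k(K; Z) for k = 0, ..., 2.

Order the vertices as 0 < 1 < 2 < 3 < 4 < 5 < 6 < 7 < 8. Listing each simplex with vertices in this order, K has dimension 2 with simplices:

  0-simplices (9): [0], [1], [2], [3], [4], [5], [6], [7], [8]
  1-simplices (27): (27 of them)
  2-simplices (18): [0,1,2], [0,1,6], [0,2,4], [0,4,5], [0,5,8], [0,6,8], [1,2,3], [1,3,8], [1,6,7], [1,7,8], [2,3,5], [2,4,7], [2,5,7], [3,4,5], [3,4,6], [3,6,8], [4,6,7], [5,7,8]

giving chain groups C_0 ≅ Z^9, C_1 ≅ Z^27, C_2 ≅ Z^18.

∂_1: C_1 → C_0 maps an edge to its endpoints' difference, ∂[p,q] = q − p. For instance
  ∂[3,8] = [8] − [3].
As a 9×27 matrix over Z this has rank 8, with invariant factors (1,1,1,1,1,1,1,1).

∂_2: C_2 → C_1 acts by ∂[p,q,r] = [q,r] − [p,r] + [p,q]. For instance
  ∂[1,3,8] = [3,8] − [1,8] + [1,3],
  ∂[1,2,3] = [2,3] − [1,3] + [1,2].
This gives a 27×18 integer matrix of rank 18; reducing to Smith normal form yields diagonal entries (1,1,1,1,1,1,1,1,1,1,1,1,1,1,1,1,1,2).

Computing H_k = (kernel of ∂_k) / (image of ∂_{k+1}):

  H_0: rank C_0 − rank ∂_1 = 9 − 8 = 1, and the invariant factors of ∂_1 are all 1, so H_0 ≅ Z.
  H_1: rank ker ∂_1 − rank ∂_2 = (27 − 8) − 18 = 1, and ∂_2 has invariant factor 2 > 1, so H_1 ≅ Z ⊕ Z/2.
  H_2: rank ker ∂_2 − rank ∂_3 = (18 − 18) − 0 = 0, and there is no ∂_3, so H_2 ≅ 0.

As a check, the Euler characteristic is 9 − 27 + 18 = 0, which agrees with 1 − 1 + 0 = 0.

H_0 = Z,  H_1 = Z ⊕ Z/2,  H_2 = 0.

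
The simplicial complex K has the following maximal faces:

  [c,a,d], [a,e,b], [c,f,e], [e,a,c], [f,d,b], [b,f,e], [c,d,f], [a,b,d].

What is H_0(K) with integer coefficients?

Take the total order a < b < c < d < e < f on the vertex set. Then K (dimension 2) consists of the simplices:

  0-simplices (6): a, b, c, d, e, f
  1-simplices (12): ab, ac, ad, ae, bd, be, bf, cd, ce, cf, df, ef
  2-simplices (8): abd, abe, acd, ace, bdf, bef, cdf, cef

Hence C_0 ≅ Z^6, C_1 ≅ Z^12, C_2 ≅ Z^8.

∂_1: C_1 → C_0 sends each edge [p,q] (with p < q) to q − p. For instance
  ∂bd = d − b.
The resulting 6×12 matrix has rank 5, and its Smith normal form has invariant factors (1,1,1,1,1).

Boundary ∂_2: C_2 → C_1 maps a triangle to the signed sum of its edges. For instance
  ∂abd = bd − ad + ab,
  ∂bdf = df − bf + bd.
The 12×8 boundary matrix has rank 7 and Smith normal form diag(1,1,1,1,1,1,1).

Now H_k = ker ∂_k / im ∂_{k+1}, so:

  H_0: rank C_0 − rank ∂_1 = 6 − 5 = 1, and the invariant factors of ∂_1 are all 1, so H_0 = Z.

(K is a triangulation of the 2-sphere S^2.)

H_0 ≅ Z.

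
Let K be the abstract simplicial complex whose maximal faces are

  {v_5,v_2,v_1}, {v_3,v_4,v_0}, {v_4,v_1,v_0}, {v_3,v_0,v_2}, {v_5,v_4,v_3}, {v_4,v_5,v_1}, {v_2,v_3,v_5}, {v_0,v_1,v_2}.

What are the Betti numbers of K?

Fix the vertex order v_0 < v_1 < v_2 < v_3 < v_4 < v_5 and write every simplex with vertices in increasing order. Then dim K = 2 and the simplices of K are:

  0-simplices (6): [v_0], [v_1], [v_2], [v_3], [v_4], [v_5]
  1-simplices (12): [v_0,v_1], [v_0,v_2], [v_0,v_3], [v_0,v_4], [v_1,v_2], [v_1,v_4], [v_1,v_5], [v_2,v_3], [v_2,v_5], [v_3,v_4], [v_3,v_5], [v_4,v_5]
  2-simplices (8): [v_0,v_1,v_2], [v_0,v_1,v_4], [v_0,v_2,v_3], [v_0,v_3,v_4], [v_1,v_2,v_5], [v_1,v_4,v_5], [v_2,v_3,v_5], [v_3,v_4,v_5]

Hence C_0 ≅ Z^6, C_1 ≅ Z^12, C_2 ≅ Z^8.

Boundary ∂_1: C_1 → C_0 sends each edge [p,q] (with p < q) to q − p. For instance
  ∂[v_3,v_5] = [v_5] − [v_3].
The resulting 6×12 matrix has rank 5, and its Smith normal form has invariant factors (1,1,1,1,1).

Boundary ∂_2: C_2 → C_1 acts by ∂[p,q,r] = [q,r] − [p,r] + [p,q]. For instance
  ∂[v_0,v_3,v_4] = [v_3,v_4] − [v_0,v_4] + [v_0,v_3],
  ∂[v_0,v_2,v_3] = [v_2,v_3] − [v_0,v_3] + [v_0,v_2].
This gives a 12×8 integer matrix of rank 7; reducing to Smith normal form yields diagonal entries (1,1,1,1,1,1,1).

Computing H_k = (kernel of ∂_k) / (image of ∂_{k+1}):

  H_0: rank C_0 − rank ∂_1 = 6 − 5 = 1, and the invariant factors of ∂_1 are all 1, so H_0 = Z.
  H_1: rank ker ∂_1 − rank ∂_2 = (12 − 5) − 7 = 0, and the invariant factors of ∂_2 are all 1, so H_1 = 0.
  H_2: rank ker ∂_2 − rank ∂_3 = (8 − 7) − 0 = 1, and there is no ∂_3, so H_2 = Z.

Hence the Betti numbers are b_0 = 1, b_1 = 0, b_2 = 1.

b_0 = 1, b_1 = 0, b_2 = 1.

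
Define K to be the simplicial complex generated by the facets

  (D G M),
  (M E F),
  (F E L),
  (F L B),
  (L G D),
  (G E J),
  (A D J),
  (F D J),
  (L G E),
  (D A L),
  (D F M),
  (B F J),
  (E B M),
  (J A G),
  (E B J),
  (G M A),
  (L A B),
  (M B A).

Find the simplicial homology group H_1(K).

H_1 ≅ Z × Z/2.

Fix the vertex order A < B < D < E < F < G < J < L < M and write every simplex with vertices in increasing order. Then dim K = 2 and the simplices of K are:

  0-simplices (9): A, B, D, E, F, G, J, L, M
  1-simplices (27): AB, AD, AG, AJ, AL, AM, BE, BF, BJ, BL, BM, DF, DG, DJ, DL, DM, EF, EG, EJ, EL, EM, FJ, FL, FM, GJ, GL, GM
  2-simplices (18): ABL, ABM, ADJ, ADL, AGJ, AGM, BEJ, BEM, BFJ, BFL, DFJ, DFM, DGL, DGM, EFL, EFM, EGJ, EGL

so the chain groups are C_0 ≅ Z^9, C_1 ≅ Z^27, C_2 ≅ Z^18.

Boundary ∂_1: C_1 → C_0 is given by ∂[p,q] = [q] − [p].
The 9×27 boundary matrix has rank 8 and Smith normal form diag(1,1,1,1,1,1,1,1).

∂_2: C_2 → C_1 acts by ∂[p,q,r] = [q,r] − [p,r] + [p,q]. For instance
  ∂AGM = GM − AM + AG,
  ∂DFM = FM − DM + DF.
The resulting 27×18 matrix has rank 18, and its Smith normal form has invariant factors (1,1,1,1,1,1,1,1,1,1,1,1,1,1,1,1,1,2).

Computing H_k = (kernel of ∂_k) / (image of ∂_{k+1}):

  H_1: rank ker ∂_1 − rank ∂_2 = (27 − 8) − 18 = 1, and ∂_2 has invariant factor 2 > 1, so H_1 = Z × Z/2.

(K is a triangulation of the Klein bottle.)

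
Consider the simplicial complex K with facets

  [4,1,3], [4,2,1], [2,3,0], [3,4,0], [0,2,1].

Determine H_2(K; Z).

We work with the vertex ordering 0 < 1 < 2 < 3 < 4. The simplices of K, each written with vertices in increasing order, are:

  0-simplices (5): [0], [1], [2], [3], [4]
  1-simplices (10): [0,1], [0,2], [0,3], [0,4], [1,2], [1,3], [1,4], [2,3], [2,4], [3,4]
  2-simplices (5): [0,1,2], [0,2,3], [0,3,4], [1,2,4], [1,3,4]

so the chain groups are C_0 ≅ Z^5, C_1 ≅ Z^10, C_2 ≅ Z^5.

Boundary ∂_1: C_1 → C_0 sends each edge [p,q] (with p < q) to q − p.
This gives a 5×10 integer matrix of rank 4; reducing to Smith normal form yields diagonal entries (1,1,1,1).

The boundary map ∂_2: C_2 → C_1 maps a triangle to the signed sum of its edges. For instance
  ∂[0,1,2] = [1,2] − [0,2] + [0,1],
  ∂[0,2,3] = [2,3] − [0,3] + [0,2].
This gives a 10×5 integer matrix of rank 5; reducing to Smith normal form yields diagonal entries (1,1,1,1,1).

From H_k ≅ ker(∂_k) / im(∂_{k+1}) we obtain:

  H_2: rank ker ∂_2 − rank ∂_3 = (5 − 5) − 0 = 0, and there is no ∂_3, so H_2 = 0.

H_2 ≅ 0.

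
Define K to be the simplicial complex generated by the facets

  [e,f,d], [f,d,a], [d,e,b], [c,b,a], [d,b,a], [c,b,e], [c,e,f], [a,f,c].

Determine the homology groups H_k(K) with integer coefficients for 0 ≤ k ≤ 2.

H_0 = Z,  H_1 = 0,  H_2 = Z.

K has 6 vertices, 12 edges, 8 triangles.
rank ∂_0 = 0, rank ∂_1 = 5 ⇒ b_0 = 6 − 0 − 5 = 1; all invariant factors of ∂_1 are 1 so no torsion. So H_0 = Z.
rank ∂_1 = 5, rank ∂_2 = 7 ⇒ b_1 = 12 − 5 − 7 = 0; all invariant factors of ∂_2 are 1 so no torsion. So H_1 = 0.
rank ∂_2 = 7, rank ∂_3 = 0 ⇒ b_2 = 8 − 7 − 0 = 1. So H_2 = Z.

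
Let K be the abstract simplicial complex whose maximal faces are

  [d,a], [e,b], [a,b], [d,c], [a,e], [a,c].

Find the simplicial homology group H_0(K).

H_0 = Z.

We work with the vertex ordering a < b < c < d < e. The simplices of K, each written with vertices in increasing order, are:

  0-simplices (5): a, b, c, d, e
  1-simplices (6): ab, ac, ad, ae, be, cd

Hence C_0 ≅ Z^5, C_1 ≅ Z^6.

The boundary map ∂_1: C_1 → C_0 is given by ∂[p,q] = [q] − [p]. For instance
  ∂ae = e − a.
As a 5×6 matrix over Z this has rank 4, with invariant factors (1,1,1,1).

From H_k ≅ ker(∂_k) / im(∂_{k+1}) we obtain:

  H_0: rank C_0 − rank ∂_1 = 5 − 4 = 1, and the invariant factors of ∂_1 are all 1, so H_0 ≅ Z.

(K is a triangulation of a wedge of 2 circles.)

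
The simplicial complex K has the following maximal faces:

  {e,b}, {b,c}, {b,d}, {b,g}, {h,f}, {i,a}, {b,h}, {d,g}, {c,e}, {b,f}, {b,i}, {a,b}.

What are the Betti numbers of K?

Fix the vertex order a < b < c < d < e < f < g < h < i and write every simplex with vertices in increasing order. Then dim K = 1 and the simplices of K are:

  0-simplices (9): a, b, c, d, e, f, g, h, i
  1-simplices (12): ab, ai, bc, bd, be, bf, bg, bh, bi, ce, dg, fh

Hence C_0 ≅ Z^9, C_1 ≅ Z^12.

The boundary map ∂_1: C_1 → C_0 maps an edge to its endpoints' difference, ∂[p,q] = q − p. For instance
  ∂bh = h − b.
As a 9×12 matrix over Z this has rank 8, with invariant factors (1,1,1,1,1,1,1,1).

Computing H_k = (kernel of ∂_k) / (image of ∂_{k+1}):

  H_0: rank C_0 − rank ∂_1 = 9 − 8 = 1, and the invariant factors of ∂_1 are all 1, so H_0 ≅ Z.
  H_1: rank ker ∂_1 − rank ∂_2 = (12 − 8) − 0 = 4, and there is no ∂_2, so H_1 ≅ Z^4.

(K is a triangulation of a wedge of 4 circles.)

Hence the Betti numbers are b_0 = 1, b_1 = 4.

b_0 = 1, b_1 = 4.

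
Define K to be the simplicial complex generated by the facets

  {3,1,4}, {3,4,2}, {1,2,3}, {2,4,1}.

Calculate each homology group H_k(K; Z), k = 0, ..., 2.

Take the total order 1 < 2 < 3 < 4 on the vertex set. Then K (dimension 2) consists of the simplices:

  0-simplices (4): [1], [2], [3], [4]
  1-simplices (6): [1,2], [1,3], [1,4], [2,3], [2,4], [3,4]
  2-simplices (4): [1,2,3], [1,2,4], [1,3,4], [2,3,4]

Hence C_0 ≅ Z^4, C_1 ≅ Z^6, C_2 ≅ Z^4.

The boundary map ∂_1: C_1 → C_0 sends each edge [p,q] (with p < q) to q − p. For instance
  ∂[1,3] = [3] − [1].
The resulting 4×6 matrix has rank 3, and its Smith normal form has invariant factors (1,1,1).

Boundary ∂_2: C_2 → C_1 acts by ∂[p,q,r] = [q,r] − [p,r] + [p,q]. For instance
  ∂[2,3,4] = [3,4] − [2,4] + [2,3],
  ∂[1,3,4] = [3,4] − [1,4] + [1,3].
The resulting 6×4 matrix has rank 3, and its Smith normal form has invariant factors (1,1,1).

Now H_k = ker ∂_k / im ∂_{k+1}, so:

  H_0: rank C_0 − rank ∂_1 = 4 − 3 = 1, and the invariant factors of ∂_1 are all 1, so H_0 ≅ Z.
  H_1: rank ker ∂_1 − rank ∂_2 = (6 − 3) − 3 = 0, and the invariant factors of ∂_2 are all 1, so H_1 ≅ 0.
  H_2: rank ker ∂_2 − rank ∂_3 = (4 − 3) − 0 = 1, and there is no ∂_3, so H_2 ≅ Z.

H_0 ≅ Z,  H_1 = 0,  H_2 ≅ Z.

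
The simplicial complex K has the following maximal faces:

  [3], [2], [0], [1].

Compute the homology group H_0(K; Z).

Fix the vertex order 0 < 1 < 2 < 3 and write every simplex with vertices in increasing order. Then dim K = 0 and the simplices of K are:

  0-simplices (4): [0], [1], [2], [3]

Hence C_0 ≅ Z^4.

Computing H_k = (kernel of ∂_k) / (image of ∂_{k+1}):

  H_0: rank C_0 − rank ∂_1 = 4 − 0 = 4, and there is no ∂_1, so H_0 ≅ Z^4.

H_0 = Z^4.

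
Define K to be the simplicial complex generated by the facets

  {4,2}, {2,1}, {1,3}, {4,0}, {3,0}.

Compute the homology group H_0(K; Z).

H_0 = Z.

Fix the vertex order 0 < 1 < 2 < 3 < 4 and write every simplex with vertices in increasing order. Then dim K = 1 and the simplices of K are:

  0-simplices (5): [0], [1], [2], [3], [4]
  1-simplices (5): [0,3], [0,4], [1,2], [1,3], [2,4]

giving chain groups C_0 ≅ Z^5, C_1 ≅ Z^5.

Boundary ∂_1: C_1 → C_0 is given by ∂[p,q] = [q] − [p]. For instance
  ∂[1,2] = [2] − [1].
The 5×5 boundary matrix has rank 4 and Smith normal form diag(1,1,1,1).

Now H_k = ker ∂_k / im ∂_{k+1}, so:

  H_0: rank C_0 − rank ∂_1 = 5 − 4 = 1, and the invariant factors of ∂_1 are all 1, so H_0 ≅ Z.

(K is a triangulation of the circle S^1.)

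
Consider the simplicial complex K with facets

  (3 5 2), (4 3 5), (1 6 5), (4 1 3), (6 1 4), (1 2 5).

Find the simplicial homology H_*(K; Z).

Order the vertices as 1 < 2 < 3 < 4 < 5 < 6. Listing each simplex with vertices in this order, K has dimension 2 with simplices:

  0-simplices (6): [1], [2], [3], [4], [5], [6]
  1-simplices (12): [1,2], [1,3], [1,4], [1,5], [1,6], [2,3], [2,5], [3,4], [3,5], [4,5], [4,6], [5,6]
  2-simplices (6): [1,2,5], [1,3,4], [1,4,6], [1,5,6], [2,3,5], [3,4,5]

giving chain groups C_0 ≅ Z^6, C_1 ≅ Z^12, C_2 ≅ Z^6.

Boundary ∂_1: C_1 → C_0 sends each edge [p,q] (with p < q) to q − p.
As a 6×12 matrix over Z this has rank 5, with invariant factors (1,1,1,1,1).

The boundary map ∂_2: C_2 → C_1 maps a triangle to the signed sum of its edges. For instance
  ∂[3,4,5] = [4,5] − [3,5] + [3,4],
  ∂[1,5,6] = [5,6] − [1,6] + [1,5].
The 12×6 boundary matrix has rank 6 and Smith normal form diag(1,1,1,1,1,1).

Computing H_k = (kernel of ∂_k) / (image of ∂_{k+1}):

  H_0: rank C_0 − rank ∂_1 = 6 − 5 = 1, and the invariant factors of ∂_1 are all 1, so H_0 = Z.
  H_1: rank ker ∂_1 − rank ∂_2 = (12 − 5) − 6 = 1, and the invariant factors of ∂_2 are all 1, so H_1 = Z.
  H_2: rank ker ∂_2 − rank ∂_3 = (6 − 6) − 0 = 0, and there is no ∂_3, so H_2 = 0.

As a check, the Euler characteristic is 6 − 12 + 6 = 0, which agrees with 1 − 1 + 0 = 0.

H_0 ≅ Z,  H_1 ≅ Z,  H_2 = 0.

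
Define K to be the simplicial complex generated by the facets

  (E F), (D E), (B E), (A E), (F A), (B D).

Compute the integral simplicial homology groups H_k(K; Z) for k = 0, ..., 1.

Take the total order A < B < D < E < F on the vertex set. Then K (dimension 1) consists of the simplices:

  0-simplices (5): A, B, D, E, F
  1-simplices (6): AE, AF, BD, BE, DE, EF

giving chain groups C_0 ≅ Z^5, C_1 ≅ Z^6.

Boundary ∂_1: C_1 → C_0 is given by ∂[p,q] = [q] − [p]. For instance
  ∂BD = D − B.
As a 5×6 matrix over Z this has rank 4, with invariant factors (1,1,1,1).

Computing H_k = (kernel of ∂_k) / (image of ∂_{k+1}):

  H_0: rank C_0 − rank ∂_1 = 5 − 4 = 1, and the invariant factors of ∂_1 are all 1, so H_0 = Z.
  H_1: rank ker ∂_1 − rank ∂_2 = (6 − 4) − 0 = 2, and there is no ∂_2, so H_1 = Z^2.

(K is a triangulation of a wedge of 2 circles.)

H_0 = Z,  H_1 = Z^2.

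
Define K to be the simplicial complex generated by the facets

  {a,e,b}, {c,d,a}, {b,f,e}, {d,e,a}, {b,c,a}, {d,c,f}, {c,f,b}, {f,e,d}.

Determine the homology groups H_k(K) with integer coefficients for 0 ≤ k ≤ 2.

H_0 ≅ Z,  H_1 = 0,  H_2 ≅ Z.

Order the vertices as a < b < c < d < e < f. Listing each simplex with vertices in this order, K has dimension 2 with simplices:

  0-simplices (6): a, b, c, d, e, f
  1-simplices (12): ab, ac, ad, ae, bc, be, bf, cd, cf, de, df, ef
  2-simplices (8): abc, abe, acd, ade, bcf, bef, cdf, def

so the chain groups are C_0 ≅ Z^6, C_1 ≅ Z^12, C_2 ≅ Z^8.

Boundary ∂_1: C_1 → C_0 sends each edge [p,q] (with p < q) to q − p. For instance
  ∂be = e − b.
The resulting 6×12 matrix has rank 5, and its Smith normal form has invariant factors (1,1,1,1,1).

Boundary ∂_2: C_2 → C_1 sends each 2-simplex [p,q,r] to [q,r] − [p,r] + [p,q]. For instance
  ∂cdf = df − cf + cd,
  ∂bcf = cf − bf + bc.
This gives a 12×8 integer matrix of rank 7; reducing to Smith normal form yields diagonal entries (1,1,1,1,1,1,1).

From H_k ≅ ker(∂_k) / im(∂_{k+1}) we obtain:

  H_0: rank C_0 − rank ∂_1 = 6 − 5 = 1, and the invariant factors of ∂_1 are all 1, so H_0 ≅ Z.
  H_1: rank ker ∂_1 − rank ∂_2 = (12 − 5) − 7 = 0, and the invariant factors of ∂_2 are all 1, so H_1 ≅ 0.
  H_2: rank ker ∂_2 − rank ∂_3 = (8 − 7) − 0 = 1, and there is no ∂_3, so H_2 ≅ Z.

As a check, the Euler characteristic is 6 − 12 + 8 = 2, which agrees with 1 − 0 + 1 = 2.
(K is a triangulation of the 2-sphere S^2.)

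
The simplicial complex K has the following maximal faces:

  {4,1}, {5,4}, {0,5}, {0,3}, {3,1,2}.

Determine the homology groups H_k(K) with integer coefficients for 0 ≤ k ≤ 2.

H_0 ≅ Z,  H_1 ≅ Z,  H_2 = 0.

Take the total order 0 < 1 < 2 < 3 < 4 < 5 on the vertex set. Then K (dimension 2) consists of the simplices:

  0-simplices (6): [0], [1], [2], [3], [4], [5]
  1-simplices (7): [0,3], [0,5], [1,2], [1,3], [1,4], [2,3], [4,5]
  2-simplices (1): [1,2,3]

Hence C_0 ≅ Z^6, C_1 ≅ Z^7, C_2 ≅ Z^1.

∂_1: C_1 → C_0 maps an edge to its endpoints' difference, ∂[p,q] = q − p. For instance
  ∂[0,3] = [3] − [0].
The 6×7 boundary matrix has rank 5 and Smith normal form diag(1,1,1,1,1).

∂_2: C_2 → C_1 acts by ∂[p,q,r] = [q,r] − [p,r] + [p,q]. For instance
  ∂[1,2,3] = [2,3] − [1,3] + [1,2].
As a 7×1 matrix over Z this has rank 1, with invariant factors (1).

Reading off H_k = ker ∂_k / im ∂_{k+1}:

  H_0: rank C_0 − rank ∂_1 = 6 − 5 = 1, and the invariant factors of ∂_1 are all 1, so H_0 = Z.
  H_1: rank ker ∂_1 − rank ∂_2 = (7 − 5) − 1 = 1, and the invariant factors of ∂_2 are all 1, so H_1 = Z.
  H_2: rank ker ∂_2 − rank ∂_3 = (1 − 1) − 0 = 0, and there is no ∂_3, so H_2 = 0.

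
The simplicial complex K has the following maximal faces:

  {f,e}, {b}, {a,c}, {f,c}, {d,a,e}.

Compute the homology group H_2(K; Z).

We work with the vertex ordering a < b < c < d < e < f. The simplices of K, each written with vertices in increasing order, are:

  0-simplices (6): a, b, c, d, e, f
  1-simplices (6): ac, ad, ae, cf, de, ef
  2-simplices (1): ade

Hence C_0 ≅ Z^6, C_1 ≅ Z^6, C_2 ≅ Z^1.

Boundary ∂_1: C_1 → C_0 is given by ∂[p,q] = [q] − [p]. For instance
  ∂ef = f − e.
The resulting 6×6 matrix has rank 4, and its Smith normal form has invariant factors (1,1,1,1).

The boundary map ∂_2: C_2 → C_1 maps a triangle to the signed sum of its edges. For instance
  ∂ade = de − ae + ad.
The 6×1 boundary matrix has rank 1 and Smith normal form diag(1).

Now H_k = ker ∂_k / im ∂_{k+1}, so:

  H_2: rank ker ∂_2 − rank ∂_3 = (1 − 1) − 0 = 0, and there is no ∂_3, so H_2 ≅ 0.

H_2 ≅ 0.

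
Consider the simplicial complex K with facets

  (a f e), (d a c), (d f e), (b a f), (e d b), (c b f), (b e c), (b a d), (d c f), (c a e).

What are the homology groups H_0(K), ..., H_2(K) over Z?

H_0 = Z,  H_1 = Z/2Z,  H_2 = 0.

We work with the vertex ordering a < b < c < d < e < f. The simplices of K, each written with vertices in increasing order, are:

  0-simplices (6): a, b, c, d, e, f
  1-simplices (15): ab, ac, ad, ae, af, bc, bd, be, bf, cd, ce, cf, de, df, ef
  2-simplices (10): abd, abf, acd, ace, aef, bce, bcf, bde, cdf, def

so the chain groups are C_0 ≅ Z^6, C_1 ≅ Z^15, C_2 ≅ Z^10.

Boundary ∂_1: C_1 → C_0 is given by ∂[p,q] = [q] − [p]. For instance
  ∂ad = d − a.
This gives a 6×15 integer matrix of rank 5; reducing to Smith normal form yields diagonal entries (1,1,1,1,1).

Boundary ∂_2: C_2 → C_1 sends each 2-simplex [p,q,r] to [q,r] − [p,r] + [p,q]. For instance
  ∂abd = bd − ad + ab,
  ∂bce = ce − be + bc.
The resulting 15×10 matrix has rank 10, and its Smith normal form has invariant factors (1,1,1,1,1,1,1,1,1,2).

Reading off H_k = ker ∂_k / im ∂_{k+1}:

  H_0: rank C_0 − rank ∂_1 = 6 − 5 = 1, and the invariant factors of ∂_1 are all 1, so H_0 ≅ Z.
  H_1: rank ker ∂_1 − rank ∂_2 = (15 − 5) − 10 = 0, and ∂_2 has invariant factor 2 > 1, so H_1 ≅ Z/2Z.
  H_2: rank ker ∂_2 − rank ∂_3 = (10 − 10) − 0 = 0, and there is no ∂_3, so H_2 ≅ 0.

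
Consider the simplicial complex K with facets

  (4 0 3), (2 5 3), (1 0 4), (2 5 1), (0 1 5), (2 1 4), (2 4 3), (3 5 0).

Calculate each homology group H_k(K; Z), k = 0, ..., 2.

Fix the vertex order 0 < 1 < 2 < 3 < 4 < 5 and write every simplex with vertices in increasing order. Then dim K = 2 and the simplices of K are:

  0-simplices (6): [0], [1], [2], [3], [4], [5]
  1-simplices (12): [0,1], [0,3], [0,4], [0,5], [1,2], [1,4], [1,5], [2,3], [2,4], [2,5], [3,4], [3,5]
  2-simplices (8): [0,1,4], [0,1,5], [0,3,4], [0,3,5], [1,2,4], [1,2,5], [2,3,4], [2,3,5]

so the chain groups are C_0 ≅ Z^6, C_1 ≅ Z^12, C_2 ≅ Z^8.

∂_1: C_1 → C_0 sends each edge [p,q] (with p < q) to q − p.
As a 6×12 matrix over Z this has rank 5, with invariant factors (1,1,1,1,1).

The boundary map ∂_2: C_2 → C_1 maps a triangle to the signed sum of its edges. For instance
  ∂[0,3,5] = [3,5] − [0,5] + [0,3],
  ∂[2,3,4] = [3,4] − [2,4] + [2,3].
The resulting 12×8 matrix has rank 7, and its Smith normal form has invariant factors (1,1,1,1,1,1,1).

Reading off H_k = ker ∂_k / im ∂_{k+1}:

  H_0: rank C_0 − rank ∂_1 = 6 − 5 = 1, and the invariant factors of ∂_1 are all 1, so H_0 = Z.
  H_1: rank ker ∂_1 − rank ∂_2 = (12 − 5) − 7 = 0, and the invariant factors of ∂_2 are all 1, so H_1 = 0.
  H_2: rank ker ∂_2 − rank ∂_3 = (8 − 7) − 0 = 1, and there is no ∂_3, so H_2 = Z.

(K is a triangulation of the 2-sphere S^2.)

H_0 = Z,  H_1 = 0,  H_2 = Z.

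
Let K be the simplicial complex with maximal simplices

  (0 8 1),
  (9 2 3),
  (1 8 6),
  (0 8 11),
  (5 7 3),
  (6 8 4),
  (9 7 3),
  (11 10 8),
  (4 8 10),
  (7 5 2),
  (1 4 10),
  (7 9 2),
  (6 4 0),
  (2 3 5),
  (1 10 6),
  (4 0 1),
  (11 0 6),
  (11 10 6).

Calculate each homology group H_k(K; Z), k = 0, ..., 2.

H_0 ≅ Z^2,  H_1 ≅ Z_2,  H_2 ≅ Z.

Take the total order 0 < 1 < 2 < 3 < 4 < 5 < 6 < 7 < 8 < 9 < 10 < 11 on the vertex set. Then K (dimension 2) consists of the simplices:

  0-simplices (12): [0], [1], [2], [3], [4], [5], [6], [7], [8], [9], [10], [11]
  1-simplices (27): (27 of them)
  2-simplices (18): (18 of them)

Hence C_0 ≅ Z^12, C_1 ≅ Z^27, C_2 ≅ Z^18.

The boundary map ∂_1: C_1 → C_0 maps an edge to its endpoints' difference, ∂[p,q] = q − p. For instance
  ∂[0,1] = [1] − [0].
As a 12×27 matrix over Z this has rank 10, with invariant factors (1,1,1,1,1,1,1,1,1,1).

Boundary ∂_2: C_2 → C_1 acts by ∂[p,q,r] = [q,r] − [p,r] + [p,q]. For instance
  ∂[4,8,10] = [8,10] − [4,10] + [4,8],
  ∂[0,1,8] = [1,8] − [0,8] + [0,1].
The 27×18 boundary matrix has rank 17 and Smith normal form diag(1,1,1,1,1,1,1,1,1,1,1,1,1,1,1,1,2).

Computing H_k = (kernel of ∂_k) / (image of ∂_{k+1}):

  H_0: rank C_0 − rank ∂_1 = 12 − 10 = 2, and the invariant factors of ∂_1 are all 1, so H_0 = Z^2.
  H_1: rank ker ∂_1 − rank ∂_2 = (27 − 10) − 17 = 0, and ∂_2 has invariant factor 2 > 1, so H_1 = Z_2.
  H_2: rank ker ∂_2 − rank ∂_3 = (18 − 17) − 0 = 1, and there is no ∂_3, so H_2 = Z.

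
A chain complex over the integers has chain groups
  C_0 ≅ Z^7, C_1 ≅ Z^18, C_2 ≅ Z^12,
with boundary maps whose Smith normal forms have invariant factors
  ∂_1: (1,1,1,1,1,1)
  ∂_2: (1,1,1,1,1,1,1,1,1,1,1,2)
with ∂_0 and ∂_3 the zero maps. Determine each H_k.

H_0 = Z,  H_1 = Z/2Z,  H_2 = 0.

H_0: b_0 = 7 − 0 − 6 = 1; torsion from ∂_1 factors > 1: none. So H_0 = Z.
H_1: b_1 = 18 − 6 − 12 = 0; torsion from ∂_2 factors > 1: [2]. So H_1 = Z/2Z.
H_2: b_2 = 12 − 12 − 0 = 0; torsion from ∂_3 factors > 1: none. So H_2 = 0.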